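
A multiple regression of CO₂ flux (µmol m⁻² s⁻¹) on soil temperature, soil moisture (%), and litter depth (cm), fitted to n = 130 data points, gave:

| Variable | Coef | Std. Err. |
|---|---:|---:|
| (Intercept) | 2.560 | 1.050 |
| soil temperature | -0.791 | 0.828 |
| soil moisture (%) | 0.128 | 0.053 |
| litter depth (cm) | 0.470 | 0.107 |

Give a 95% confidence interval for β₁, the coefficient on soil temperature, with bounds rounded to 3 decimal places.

Read off: b = -0.791, SE = 0.828 for soil temperature.
df = n − k − 1 = 130 − 3 − 1 = 126.
t* = t_{0.025, 126} = 1.978971.
Margin = t* × SE = 1.978971 × 0.828 = 1.63859.
CI: -0.791 ± 1.63859 → (-2.430, 0.848).

(-2.430, 0.848)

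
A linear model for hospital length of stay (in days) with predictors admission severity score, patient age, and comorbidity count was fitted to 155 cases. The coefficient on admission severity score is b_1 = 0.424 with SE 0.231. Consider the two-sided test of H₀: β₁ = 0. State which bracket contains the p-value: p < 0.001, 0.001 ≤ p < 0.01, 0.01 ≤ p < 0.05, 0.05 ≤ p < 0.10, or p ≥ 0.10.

t = 0.424 / 0.231 = 1.835.
df = n − k − 1 = 155 − 3 − 1 = 151.
Two-sided p = 2·P(T_{151} > |t|) ≈ 0.0684.
So 0.05 ≤ p < 0.10.

0.05 ≤ p < 0.10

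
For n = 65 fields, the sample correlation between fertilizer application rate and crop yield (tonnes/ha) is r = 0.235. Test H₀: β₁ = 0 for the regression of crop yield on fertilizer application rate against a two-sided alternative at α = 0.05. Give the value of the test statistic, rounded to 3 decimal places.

t = r·√(n − 2)/√(1 − r²) = 0.235·√63/√0.944775 = 1.919.
df = n − 2 = 63.
Two-sided p ≈ 0.0595, which is ≥ 0.05, so fail to reject H₀.
The data do not give significant evidence of a linear association between fertilizer application rate and crop yield.

t = 1.919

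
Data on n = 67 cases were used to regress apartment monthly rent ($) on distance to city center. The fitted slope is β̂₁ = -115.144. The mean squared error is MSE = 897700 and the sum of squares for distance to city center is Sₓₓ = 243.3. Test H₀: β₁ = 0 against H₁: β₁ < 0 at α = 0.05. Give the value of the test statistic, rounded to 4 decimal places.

SE(β̂₁) = √(MSE/Sₓₓ) = √(897700/243.3) = 60.7428.
t = -115.144 / 60.7428 = -1.8956.
df = n − 2 = 65.
One-sided p ≈ 0.0312, which is < 0.05, so reject H₀.
There is evidence that the true slope on distance to city center is negative.

t = -1.8956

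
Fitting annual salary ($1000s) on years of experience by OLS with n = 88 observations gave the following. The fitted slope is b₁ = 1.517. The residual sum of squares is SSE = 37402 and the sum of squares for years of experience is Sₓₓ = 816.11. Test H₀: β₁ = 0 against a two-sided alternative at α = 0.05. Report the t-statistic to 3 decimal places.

MSE = SSE/(n − 2) = 37402/86 = 434.907.
SE(b₁) = √(MSE/Sₓₓ) = √(434.907/816.11) = 0.730002.
t = 1.517 / 0.730002 = 2.078.
df = n − 2 = 86.
Two-sided p ≈ 0.0407, which is < 0.05, so reject H₀.
There is evidence that years of experience is associated with annual salary.

t = 2.078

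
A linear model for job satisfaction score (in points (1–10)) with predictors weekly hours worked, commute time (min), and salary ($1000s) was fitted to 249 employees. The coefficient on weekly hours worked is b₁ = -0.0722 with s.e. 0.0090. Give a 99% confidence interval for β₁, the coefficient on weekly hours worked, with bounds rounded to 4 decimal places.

(-0.0956, -0.0488)

df = n − k − 1 = 249 − 3 − 1 = 245.
t* = t_{0.005, 245} = 2.596045.
Margin = t* × SE = 2.596045 × 0.0090 = 0.023364.
CI: -0.0722 ± 0.023364 → (-0.0956, -0.0488).
With 99% confidence, each one-unit increase in weekly hours worked is associated with a change of between -0.0956 and -0.0488 points (1–10) in job satisfaction score, holding the other predictors fixed.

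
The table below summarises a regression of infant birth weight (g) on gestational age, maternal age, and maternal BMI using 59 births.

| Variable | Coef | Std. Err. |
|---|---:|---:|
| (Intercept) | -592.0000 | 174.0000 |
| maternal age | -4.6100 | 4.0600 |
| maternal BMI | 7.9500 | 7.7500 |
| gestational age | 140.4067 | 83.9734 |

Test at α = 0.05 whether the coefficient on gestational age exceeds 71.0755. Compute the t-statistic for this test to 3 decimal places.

t = 0.826

Read off: b = 140.4067, SE = 83.9734 for gestational age.
H₀: β₁ = 71.0755 vs H₁: β₁ > 71.0755.
t = (140.4067 − 71.0755) / 83.9734 = 0.826.
df = n − k − 1 = 59 − 3 − 1 = 55.
One-sided p ≈ 0.2063, which is ≥ 0.05, so fail to reject H₀.
The data do not give significant evidence that the true slope on gestational age exceeds 71.0755 g per unit, holding the other predictors fixed.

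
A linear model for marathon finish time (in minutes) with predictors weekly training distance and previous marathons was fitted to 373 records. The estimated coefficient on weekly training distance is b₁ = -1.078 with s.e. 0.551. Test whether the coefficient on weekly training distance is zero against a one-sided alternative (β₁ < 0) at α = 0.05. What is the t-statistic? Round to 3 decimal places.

H₀: β₁ = 0 vs H₁: β₁ < 0.
t = (b₁ − β₁⁰)/SE = -1.078 / 0.551 = -1.956.
df = n − k − 1 = 373 − 2 − 1 = 370.
One-sided p ≈ 0.0256, which is < 0.05, so reject H₀.
There is evidence that the true slope on weekly training distance is negative, holding the other predictors fixed.

t = -1.956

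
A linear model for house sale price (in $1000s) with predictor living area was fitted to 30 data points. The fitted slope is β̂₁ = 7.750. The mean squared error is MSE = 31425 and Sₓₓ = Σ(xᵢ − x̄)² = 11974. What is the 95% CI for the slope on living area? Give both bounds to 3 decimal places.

SE(β̂₁) = √(MSE/Sₓₓ) = √(31425/11974) = 1.62001.
df = n − 2 = 28.
t* = t_{0.025, 28} = 2.048407.
Margin = t* × SE = 2.048407 × 1.62001 = 3.31844.
CI: 7.750 ± 3.31844 → (4.432, 11.068).
With 95% confidence, each one-unit increase in living area is associated with a change of between 4.432 and 11.068 $1000s in house sale price.

(4.432, 11.068)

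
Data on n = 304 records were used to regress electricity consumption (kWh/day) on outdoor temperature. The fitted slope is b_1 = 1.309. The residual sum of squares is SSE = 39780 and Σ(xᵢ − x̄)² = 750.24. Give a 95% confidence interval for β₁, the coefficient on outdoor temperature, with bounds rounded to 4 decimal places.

(0.4844, 2.1336)

MSE = SSE/(n − 2) = 39780/302 = 131.722.
SE(b_1) = √(MSE/Sₓₓ) = √(131.722/750.24) = 0.419014.
df = n − 2 = 302.
t* = t_{0.025, 302} = 1.96785.
Margin = t* × SE = 1.96785 × 0.419014 = 0.824557.
CI: 1.309 ± 0.824557 → (0.4844, 2.1336).
With 95% confidence, each one-unit increase in outdoor temperature is associated with a change of between 0.4844 and 2.1336 kWh/day in electricity consumption.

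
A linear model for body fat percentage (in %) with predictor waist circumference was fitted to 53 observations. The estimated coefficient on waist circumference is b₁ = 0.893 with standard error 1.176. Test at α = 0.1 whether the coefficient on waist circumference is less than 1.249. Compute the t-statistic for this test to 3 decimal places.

H₀: β₁ = 1.249 vs H₁: β₁ < 1.249.
t = (b₁ − β₁⁰)/SE = (0.893 − 1.249) / 1.176 = -0.303.
df = n − 2 = 53 − 2 = 51.
One-sided p ≈ 0.3817, which is ≥ 0.1, so fail to reject H₀.
The data do not give significant evidence that the true slope on waist circumference is below 1.249 % per unit.

t = -0.303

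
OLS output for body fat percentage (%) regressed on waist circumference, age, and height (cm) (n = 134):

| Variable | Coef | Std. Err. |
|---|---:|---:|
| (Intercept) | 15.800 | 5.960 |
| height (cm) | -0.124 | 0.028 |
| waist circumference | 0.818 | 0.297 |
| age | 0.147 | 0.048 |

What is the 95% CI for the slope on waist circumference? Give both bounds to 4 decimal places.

Read off: b = 0.818, SE = 0.297 for waist circumference.
df = n − k − 1 = 134 − 3 − 1 = 130.
t* = t_{0.025, 130} = 1.97838.
Margin = t* × SE = 1.97838 × 0.297 = 0.587579.
CI: 0.818 ± 0.587579 → (0.2304, 1.4056).

(0.2304, 1.4056)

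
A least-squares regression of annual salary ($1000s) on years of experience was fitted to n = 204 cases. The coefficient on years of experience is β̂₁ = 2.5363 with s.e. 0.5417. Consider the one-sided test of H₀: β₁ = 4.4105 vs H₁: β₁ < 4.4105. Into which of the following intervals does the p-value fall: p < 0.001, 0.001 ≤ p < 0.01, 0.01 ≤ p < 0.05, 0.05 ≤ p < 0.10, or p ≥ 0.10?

t = (2.5363 − 4.4105) / 0.5417 = -3.460.
df = n − 2 = 204 − 2 = 202.
One-sided p = P(T_{202} < t) ≈ 0.0003.
So p < 0.001.

p < 0.001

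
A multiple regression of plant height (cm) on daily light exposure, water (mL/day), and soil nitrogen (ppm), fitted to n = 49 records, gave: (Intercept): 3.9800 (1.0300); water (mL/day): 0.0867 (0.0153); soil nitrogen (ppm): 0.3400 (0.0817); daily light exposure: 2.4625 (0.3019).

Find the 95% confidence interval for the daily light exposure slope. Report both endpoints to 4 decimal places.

(1.8544, 3.0706)

Read off: b = 2.4625, SE = 0.3019 for daily light exposure.
df = n − k − 1 = 49 − 3 − 1 = 45.
t* = t_{0.025, 45} = 2.014103.
Margin = t* × SE = 2.014103 × 0.3019 = 0.608058.
CI: 2.4625 ± 0.608058 → (1.8544, 3.0706).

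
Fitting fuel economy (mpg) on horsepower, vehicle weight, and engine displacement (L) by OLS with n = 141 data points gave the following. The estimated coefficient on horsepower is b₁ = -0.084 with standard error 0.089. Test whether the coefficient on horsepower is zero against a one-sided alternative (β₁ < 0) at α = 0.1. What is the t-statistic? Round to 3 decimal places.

H₀: β₁ = 0 vs H₁: β₁ < 0.
t = (b₁ − β₁⁰)/SE = -0.084 / 0.089 = -0.944.
df = n − k − 1 = 141 − 3 − 1 = 137.
One-sided p ≈ 0.1735, which is ≥ 0.1, so fail to reject H₀.
The data do not give significant evidence that the true slope on horsepower is negative, holding the other predictors fixed.

t = -0.944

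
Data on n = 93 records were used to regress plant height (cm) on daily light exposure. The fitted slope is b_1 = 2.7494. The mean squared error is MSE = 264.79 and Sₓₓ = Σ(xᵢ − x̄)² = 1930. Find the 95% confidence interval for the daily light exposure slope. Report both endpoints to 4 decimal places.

(2.0136, 3.4852)

SE(b_1) = √(MSE/Sₓₓ) = √(264.79/1930) = 0.370401.
df = n − 2 = 91.
t* = t_{0.025, 91} = 1.986377.
Margin = t* × SE = 1.986377 × 0.370401 = 0.735756.
CI: 2.7494 ± 0.735756 → (2.0136, 3.4852).
With 95% confidence, each one-unit increase in daily light exposure is associated with a change of between 2.0136 and 3.4852 cm in plant height.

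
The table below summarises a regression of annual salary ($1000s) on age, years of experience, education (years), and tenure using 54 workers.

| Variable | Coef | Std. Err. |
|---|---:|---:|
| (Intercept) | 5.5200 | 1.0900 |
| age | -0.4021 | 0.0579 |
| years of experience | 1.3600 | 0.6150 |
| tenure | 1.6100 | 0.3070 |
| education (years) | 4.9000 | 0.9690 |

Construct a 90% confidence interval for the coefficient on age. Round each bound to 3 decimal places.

Read off: b = -0.4021, SE = 0.0579 for age.
df = n − k − 1 = 54 − 4 − 1 = 49.
t* = t_{0.05, 49} = 1.676551.
Margin = t* × SE = 1.676551 × 0.0579 = 0.09707.
CI: -0.4021 ± 0.09707 → (-0.499, -0.305).

(-0.499, -0.305)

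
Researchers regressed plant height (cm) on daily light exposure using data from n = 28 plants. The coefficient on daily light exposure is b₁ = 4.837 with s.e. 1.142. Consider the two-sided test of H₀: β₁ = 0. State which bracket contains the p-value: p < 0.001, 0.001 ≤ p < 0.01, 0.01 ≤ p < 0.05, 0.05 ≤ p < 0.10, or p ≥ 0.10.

t = 4.837 / 1.142 = 4.236.
df = n − 2 = 28 − 2 = 26.
Two-sided p = 2·P(T_{26} > |t|) ≈ 0.0003.
So p < 0.001.

p < 0.001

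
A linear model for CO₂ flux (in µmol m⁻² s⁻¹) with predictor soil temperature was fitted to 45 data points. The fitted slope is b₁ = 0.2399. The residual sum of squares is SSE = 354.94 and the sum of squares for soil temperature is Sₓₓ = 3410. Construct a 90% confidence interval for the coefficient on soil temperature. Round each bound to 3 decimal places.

MSE = SSE/(n − 2) = 354.94/43 = 8.25442.
SE(b₁) = √(MSE/Sₓₓ) = √(8.25442/3410) = 0.0492001.
df = n − 2 = 43.
t* = t_{0.05, 43} = 1.681071.
Margin = t* × SE = 1.681071 × 0.0492001 = 0.08271.
CI: 0.2399 ± 0.08271 → (0.157, 0.323).
With 90% confidence, each one-unit increase in soil temperature is associated with a change of between 0.157 and 0.323 µmol m⁻² s⁻¹ in CO₂ flux.

(0.157, 0.323)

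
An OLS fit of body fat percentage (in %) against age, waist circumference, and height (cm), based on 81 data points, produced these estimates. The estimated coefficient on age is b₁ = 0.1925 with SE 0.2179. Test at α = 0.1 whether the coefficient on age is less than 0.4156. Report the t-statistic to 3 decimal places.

t = -1.024

H₀: β₁ = 0.4156 vs H₁: β₁ < 0.4156.
t = (b₁ − β₁⁰)/SE = (0.1925 − 0.4156) / 0.2179 = -1.024.
df = n − k − 1 = 81 − 3 − 1 = 77.
One-sided p ≈ 0.1546, which is ≥ 0.1, so fail to reject H₀.
The data do not give significant evidence that the true slope on age is below 0.4156 % per unit, holding the other predictors fixed.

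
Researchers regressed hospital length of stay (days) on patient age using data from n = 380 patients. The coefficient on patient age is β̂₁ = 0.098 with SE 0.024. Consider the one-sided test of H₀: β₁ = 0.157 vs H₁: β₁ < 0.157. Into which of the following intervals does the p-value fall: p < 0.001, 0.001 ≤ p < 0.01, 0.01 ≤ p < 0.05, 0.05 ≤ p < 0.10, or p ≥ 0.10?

0.001 ≤ p < 0.01

t = (0.098 − 0.157) / 0.024 = -2.458.
df = n − 2 = 380 − 2 = 378.
One-sided p = P(T_{378} < t) ≈ 0.0072.
So 0.001 ≤ p < 0.01.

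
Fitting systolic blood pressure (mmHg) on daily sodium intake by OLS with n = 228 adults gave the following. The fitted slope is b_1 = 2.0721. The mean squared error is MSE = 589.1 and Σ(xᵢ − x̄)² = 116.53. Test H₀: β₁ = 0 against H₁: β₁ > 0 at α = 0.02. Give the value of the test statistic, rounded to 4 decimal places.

SE(b_1) = √(MSE/Sₓₓ) = √(589.1/116.53) = 2.24841.
t = 2.0721 / 2.24841 = 0.9216.
df = n − 2 = 226.
One-sided p ≈ 0.1789, which is ≥ 0.02, so fail to reject H₀.
The data do not give significant evidence that the true slope on daily sodium intake is positive.

t = 0.9216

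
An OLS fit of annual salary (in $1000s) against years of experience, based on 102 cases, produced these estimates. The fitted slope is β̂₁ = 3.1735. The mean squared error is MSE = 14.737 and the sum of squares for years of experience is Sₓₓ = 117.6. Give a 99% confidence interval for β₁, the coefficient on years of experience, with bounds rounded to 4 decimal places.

(2.2439, 4.1031)

SE(β̂₁) = √(MSE/Sₓₓ) = √(14.737/117.6) = 0.353998.
df = n − 2 = 100.
t* = t_{0.005, 100} = 2.625891.
Margin = t* × SE = 2.625891 × 0.353998 = 0.929560.
CI: 3.1735 ± 0.929560 → (2.2439, 4.1031).
With 99% confidence, each one-unit increase in years of experience is associated with a change of between 2.2439 and 4.1031 $1000s in annual salary.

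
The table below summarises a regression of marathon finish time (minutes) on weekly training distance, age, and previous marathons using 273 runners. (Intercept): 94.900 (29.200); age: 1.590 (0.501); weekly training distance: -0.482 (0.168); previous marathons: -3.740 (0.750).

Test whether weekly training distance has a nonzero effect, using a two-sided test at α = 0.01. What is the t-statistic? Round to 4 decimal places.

Read off: b = -0.482, SE = 0.168 for weekly training distance.
H₀: β₁ = 0 vs H₁: β₁ ≠ 0.
t = -0.482 / 0.168 = -2.8690.
df = n − k − 1 = 273 − 3 − 1 = 269.
Two-sided p ≈ 0.0044, which is < 0.01, so reject H₀.
There is evidence that weekly training distance is associated with marathon finish time, holding the other predictors fixed.

t = -2.8690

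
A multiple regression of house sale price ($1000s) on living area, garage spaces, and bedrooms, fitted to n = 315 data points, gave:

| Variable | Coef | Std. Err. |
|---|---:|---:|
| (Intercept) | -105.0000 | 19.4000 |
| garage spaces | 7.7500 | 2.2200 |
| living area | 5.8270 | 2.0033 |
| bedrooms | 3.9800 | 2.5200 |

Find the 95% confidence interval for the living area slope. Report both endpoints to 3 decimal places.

(1.885, 9.769)

Read off: b = 5.8270, SE = 2.0033 for living area.
df = n − k − 1 = 315 − 3 − 1 = 311.
t* = t_{0.025, 311} = 1.967621.
Margin = t* × SE = 1.967621 × 2.0033 = 3.94174.
CI: 5.8270 ± 3.94174 → (1.885, 9.769).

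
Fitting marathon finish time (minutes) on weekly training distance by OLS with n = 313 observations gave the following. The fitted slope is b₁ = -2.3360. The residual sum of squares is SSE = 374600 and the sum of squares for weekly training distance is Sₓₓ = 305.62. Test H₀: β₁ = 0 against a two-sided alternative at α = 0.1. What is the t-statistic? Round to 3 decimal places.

MSE = SSE/(n − 2) = 374600/311 = 1204.5.
SE(b₁) = √(MSE/Sₓₓ) = √(1204.5/305.62) = 1.98524.
t = -2.3360 / 1.98524 = -1.177.
df = n − 2 = 311.
Two-sided p ≈ 0.2402, which is ≥ 0.1, so fail to reject H₀.
The data do not give significant evidence of an association between weekly training distance and marathon finish time.

t = -1.177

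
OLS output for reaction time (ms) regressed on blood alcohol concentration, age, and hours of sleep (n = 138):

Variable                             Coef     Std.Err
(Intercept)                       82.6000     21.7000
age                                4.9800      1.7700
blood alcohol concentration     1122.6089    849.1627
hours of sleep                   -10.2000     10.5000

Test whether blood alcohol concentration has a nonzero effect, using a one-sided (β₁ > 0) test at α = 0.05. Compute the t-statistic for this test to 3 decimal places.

t = 1.322

Read off: b = 1122.6089, SE = 849.1627 for blood alcohol concentration.
H₀: β₁ = 0 vs H₁: β₁ > 0.
t = 1122.6089 / 849.1627 = 1.322.
df = n − k − 1 = 138 − 3 − 1 = 134.
One-sided p ≈ 0.0942, which is ≥ 0.05, so fail to reject H₀.
The data do not give significant evidence that the true slope on blood alcohol concentration is positive, holding the other predictors fixed.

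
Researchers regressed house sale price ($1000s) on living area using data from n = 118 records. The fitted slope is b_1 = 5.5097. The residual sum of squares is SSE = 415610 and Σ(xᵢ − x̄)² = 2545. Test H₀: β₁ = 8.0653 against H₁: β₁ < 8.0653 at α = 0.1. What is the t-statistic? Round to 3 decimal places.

t = -2.154

MSE = SSE/(n − 2) = 415610/116 = 3582.84.
SE(b_1) = √(MSE/Sₓₓ) = √(3582.84/2545) = 1.18651.
t = (5.5097 − 8.0653) / 1.18651 = -2.154.
df = n − 2 = 116.
One-sided p ≈ 0.0167, which is < 0.1, so reject H₀.
There is evidence that the true slope on living area is below 8.0653 $1000s per unit.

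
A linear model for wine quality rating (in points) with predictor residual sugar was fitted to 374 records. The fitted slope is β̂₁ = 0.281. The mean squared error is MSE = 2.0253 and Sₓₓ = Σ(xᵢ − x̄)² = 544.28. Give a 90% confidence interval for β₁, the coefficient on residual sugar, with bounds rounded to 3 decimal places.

SE(β̂₁) = √(MSE/Sₓₓ) = √(2.0253/544.28) = 0.0610005.
df = n − 2 = 372.
t* = t_{0.05, 372} = 1.64896.
Margin = t* × SE = 1.64896 × 0.0610005 = 0.10059.
CI: 0.281 ± 0.10059 → (0.180, 0.382).
With 90% confidence, each one-unit increase in residual sugar is associated with a change of between 0.180 and 0.382 points in wine quality rating.

(0.180, 0.382)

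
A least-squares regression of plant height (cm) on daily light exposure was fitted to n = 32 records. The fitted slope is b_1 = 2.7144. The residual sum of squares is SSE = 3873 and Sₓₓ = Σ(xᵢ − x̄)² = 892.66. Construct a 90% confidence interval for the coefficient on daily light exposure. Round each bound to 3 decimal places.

(2.069, 3.360)

MSE = SSE/(n − 2) = 3873/30 = 129.1.
SE(b_1) = √(MSE/Sₓₓ) = √(129.1/892.66) = 0.380295.
df = n − 2 = 30.
t* = t_{0.05, 30} = 1.697261.
Margin = t* × SE = 1.697261 × 0.380295 = 0.64546.
CI: 2.7144 ± 0.64546 → (2.069, 3.360).
With 90% confidence, each one-unit increase in daily light exposure is associated with a change of between 2.069 and 3.360 cm in plant height.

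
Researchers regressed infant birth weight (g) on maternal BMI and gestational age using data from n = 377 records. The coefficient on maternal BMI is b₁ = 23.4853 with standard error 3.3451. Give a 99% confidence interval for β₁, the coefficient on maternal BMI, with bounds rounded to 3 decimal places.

(14.825, 32.146)

df = n − k − 1 = 377 − 2 − 1 = 374.
t* = t_{0.005, 374} = 2.589039.
Margin = t* × SE = 2.589039 × 3.3451 = 8.66059.
CI: 23.4853 ± 8.66059 → (14.825, 32.146).
With 99% confidence, each one-unit increase in maternal BMI is associated with a change of between 14.825 and 32.146 g in infant birth weight, holding the other predictors fixed.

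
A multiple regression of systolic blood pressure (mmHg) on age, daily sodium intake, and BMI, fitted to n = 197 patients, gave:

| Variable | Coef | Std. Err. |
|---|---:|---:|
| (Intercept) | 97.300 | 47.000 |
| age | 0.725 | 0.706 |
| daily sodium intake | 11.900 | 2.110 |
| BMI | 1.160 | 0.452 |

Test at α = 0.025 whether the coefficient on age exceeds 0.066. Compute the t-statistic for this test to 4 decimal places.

Read off: b = 0.725, SE = 0.706 for age.
H₀: β₁ = 0.066 vs H₁: β₁ > 0.066.
t = (0.725 − 0.066) / 0.706 = 0.9334.
df = n − k − 1 = 197 − 3 − 1 = 193.
One-sided p ≈ 0.1759, which is ≥ 0.025, so fail to reject H₀.
The data do not give significant evidence that the true slope on age exceeds 0.066 mmHg per unit, holding the other predictors fixed.

t = 0.9334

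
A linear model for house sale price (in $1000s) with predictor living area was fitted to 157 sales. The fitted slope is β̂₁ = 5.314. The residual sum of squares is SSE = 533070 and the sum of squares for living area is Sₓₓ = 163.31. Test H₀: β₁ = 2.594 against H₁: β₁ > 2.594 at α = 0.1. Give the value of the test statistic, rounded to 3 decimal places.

MSE = SSE/(n − 2) = 533070/155 = 3439.16.
SE(β̂₁) = √(MSE/Sₓₓ) = √(3439.16/163.31) = 4.58902.
t = (5.314 − 2.594) / 4.58902 = 0.593.
df = n − 2 = 155.
One-sided p ≈ 0.2771, which is ≥ 0.1, so fail to reject H₀.
The data do not give significant evidence that the true slope on living area exceeds 2.594 $1000s per unit.

t = 0.593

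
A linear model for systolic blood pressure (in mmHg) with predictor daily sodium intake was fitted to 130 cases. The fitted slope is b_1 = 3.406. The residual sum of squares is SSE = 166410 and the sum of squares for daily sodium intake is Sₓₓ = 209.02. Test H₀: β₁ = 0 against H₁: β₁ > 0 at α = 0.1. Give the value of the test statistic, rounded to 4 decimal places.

MSE = SSE/(n − 2) = 166410/128 = 1300.08.
SE(b_1) = √(MSE/Sₓₓ) = √(1300.08/209.02) = 2.49397.
t = 3.406 / 2.49397 = 1.3657.
df = n − 2 = 128.
One-sided p ≈ 0.0872, which is < 0.1, so reject H₀.
There is evidence that the true slope on daily sodium intake is positive.

t = 1.3657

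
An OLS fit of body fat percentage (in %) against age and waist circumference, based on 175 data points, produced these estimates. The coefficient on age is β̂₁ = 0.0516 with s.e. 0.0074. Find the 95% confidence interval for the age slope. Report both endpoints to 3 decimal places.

(0.037, 0.066)

df = n − k − 1 = 175 − 2 − 1 = 172.
t* = t_{0.025, 172} = 1.973852.
Margin = t* × SE = 1.973852 × 0.0074 = 0.01461.
CI: 0.0516 ± 0.01461 → (0.037, 0.066).
With 95% confidence, each one-unit increase in age is associated with a change of between 0.037 and 0.066 % in body fat percentage, holding the other predictors fixed.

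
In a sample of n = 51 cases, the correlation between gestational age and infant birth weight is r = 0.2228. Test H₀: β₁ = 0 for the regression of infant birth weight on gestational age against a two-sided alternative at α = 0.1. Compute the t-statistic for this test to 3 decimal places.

t = r·√(n − 2)/√(1 − r²) = 0.2228·√49/√0.95036 = 1.600.
df = n − 2 = 49.
Two-sided p ≈ 0.1161, which is ≥ 0.1, so fail to reject H₀.
The data do not give significant evidence of a linear association between gestational age and infant birth weight.

t = 1.600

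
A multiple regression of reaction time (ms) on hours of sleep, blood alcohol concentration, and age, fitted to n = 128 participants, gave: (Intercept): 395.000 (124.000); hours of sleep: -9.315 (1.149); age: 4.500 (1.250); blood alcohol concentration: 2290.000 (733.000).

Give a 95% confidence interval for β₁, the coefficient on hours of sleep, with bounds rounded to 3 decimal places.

Read off: b = -9.315, SE = 1.149 for hours of sleep.
df = n − k − 1 = 128 − 3 − 1 = 124.
t* = t_{0.025, 124} = 1.97928.
Margin = t* × SE = 1.97928 × 1.149 = 2.27419.
CI: -9.315 ± 2.27419 → (-11.589, -7.041).

(-11.589, -7.041)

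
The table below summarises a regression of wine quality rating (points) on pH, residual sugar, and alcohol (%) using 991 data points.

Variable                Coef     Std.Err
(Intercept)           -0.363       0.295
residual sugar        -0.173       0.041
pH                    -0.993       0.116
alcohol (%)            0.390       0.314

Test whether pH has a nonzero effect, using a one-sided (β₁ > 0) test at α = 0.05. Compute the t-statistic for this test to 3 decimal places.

Read off: b = -0.993, SE = 0.116 for pH.
H₀: β₁ = 0 vs H₁: β₁ > 0.
t = -0.993 / 0.116 = -8.560.
df = n − k − 1 = 991 − 3 − 1 = 987.
One-sided p ≈ 1.0000, which is ≥ 0.05, so fail to reject H₀.
The data do not give significant evidence that the true slope on pH is positive, holding the other predictors fixed.

t = -8.560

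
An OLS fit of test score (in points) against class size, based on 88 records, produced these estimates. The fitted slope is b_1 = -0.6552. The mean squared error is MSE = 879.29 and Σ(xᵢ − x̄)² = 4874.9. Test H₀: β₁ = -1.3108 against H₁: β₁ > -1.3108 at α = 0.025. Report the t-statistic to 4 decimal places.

t = 1.5437

SE(b_1) = √(MSE/Sₓₓ) = √(879.29/4874.9) = 0.424701.
t = (-0.6552 − (-1.3108)) / 0.424701 = 1.5437.
df = n − 2 = 86.
One-sided p ≈ 0.0632, which is ≥ 0.025, so fail to reject H₀.
The data do not give significant evidence that the true slope on class size exceeds -1.3108 points per unit.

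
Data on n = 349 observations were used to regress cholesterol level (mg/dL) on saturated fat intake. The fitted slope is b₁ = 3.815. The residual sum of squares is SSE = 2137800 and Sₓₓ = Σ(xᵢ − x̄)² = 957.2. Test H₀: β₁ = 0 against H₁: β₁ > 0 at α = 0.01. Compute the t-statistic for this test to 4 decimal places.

MSE = SSE/(n − 2) = 2137800/347 = 6160.81.
SE(b₁) = √(MSE/Sₓₓ) = √(6160.81/957.2) = 2.53698.
t = 3.815 / 2.53698 = 1.5038.
df = n − 2 = 347.
One-sided p ≈ 0.0668, which is ≥ 0.01, so fail to reject H₀.
The data do not give significant evidence that the true slope on saturated fat intake is positive.

t = 1.5038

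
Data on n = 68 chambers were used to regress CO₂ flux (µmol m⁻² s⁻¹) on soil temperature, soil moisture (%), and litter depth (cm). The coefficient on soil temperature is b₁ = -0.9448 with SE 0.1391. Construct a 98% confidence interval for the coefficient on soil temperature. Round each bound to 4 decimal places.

(-1.2767, -0.6129)

df = n − k − 1 = 68 − 3 − 1 = 64.
t* = t_{0.01, 64} = 2.386037.
Margin = t* × SE = 2.386037 × 0.1391 = 0.331898.
CI: -0.9448 ± 0.331898 → (-1.2767, -0.6129).
With 98% confidence, each one-unit increase in soil temperature is associated with a change of between -1.2767 and -0.6129 µmol m⁻² s⁻¹ in CO₂ flux, holding the other predictors fixed.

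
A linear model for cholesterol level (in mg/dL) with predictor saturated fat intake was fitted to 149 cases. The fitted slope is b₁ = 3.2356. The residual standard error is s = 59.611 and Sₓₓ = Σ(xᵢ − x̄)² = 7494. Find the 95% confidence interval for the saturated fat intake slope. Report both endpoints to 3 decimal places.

SE(b₁) = s/√Sₓₓ = 59.611/√7494 = 0.688604.
df = n − 2 = 147.
t* = t_{0.025, 147} = 1.976233.
Margin = t* × SE = 1.976233 × 0.688604 = 1.36084.
CI: 3.2356 ± 1.36084 → (1.875, 4.596).
With 95% confidence, each one-unit increase in saturated fat intake is associated with a change of between 1.875 and 4.596 mg/dL in cholesterol level.

(1.875, 4.596)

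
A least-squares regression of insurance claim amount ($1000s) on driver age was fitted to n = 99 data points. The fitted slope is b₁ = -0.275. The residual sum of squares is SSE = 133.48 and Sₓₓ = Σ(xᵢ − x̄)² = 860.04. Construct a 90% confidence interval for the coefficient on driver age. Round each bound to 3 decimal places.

MSE = SSE/(n − 2) = 133.48/97 = 1.37608.
SE(b₁) = √(MSE/Sₓₓ) = √(1.37608/860.04) = 0.0400003.
df = n − 2 = 97.
t* = t_{0.05, 97} = 1.660715.
Margin = t* × SE = 1.660715 × 0.0400003 = 0.06643.
CI: -0.275 ± 0.06643 → (-0.341, -0.209).
With 90% confidence, each one-unit increase in driver age is associated with a change of between -0.341 and -0.209 $1000s in insurance claim amount.

(-0.341, -0.209)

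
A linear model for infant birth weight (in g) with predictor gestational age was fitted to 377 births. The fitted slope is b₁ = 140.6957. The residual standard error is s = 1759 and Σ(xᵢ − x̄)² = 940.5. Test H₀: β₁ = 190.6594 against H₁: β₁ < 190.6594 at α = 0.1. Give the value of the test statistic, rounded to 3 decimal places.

t = -0.871

SE(b₁) = s/√Sₓₓ = 1759/√940.5 = 57.357.
t = (140.6957 − 190.6594) / 57.357 = -0.871.
df = n − 2 = 375.
One-sided p ≈ 0.1921, which is ≥ 0.1, so fail to reject H₀.
The data do not give significant evidence that the true slope on gestational age is below 190.6594 g per unit.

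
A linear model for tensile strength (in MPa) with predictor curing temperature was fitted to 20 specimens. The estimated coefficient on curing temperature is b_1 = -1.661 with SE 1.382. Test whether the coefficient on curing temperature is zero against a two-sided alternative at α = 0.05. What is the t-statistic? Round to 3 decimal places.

H₀: β₁ = 0 vs H₁: β₁ ≠ 0.
t = (b_1 − β₁⁰)/SE = -1.661 / 1.382 = -1.202.
df = n − 2 = 20 − 2 = 18.
Two-sided p ≈ 0.2450, which is ≥ 0.05, so fail to reject H₀.
The data do not give significant evidence of an association between curing temperature and tensile strength.

t = -1.202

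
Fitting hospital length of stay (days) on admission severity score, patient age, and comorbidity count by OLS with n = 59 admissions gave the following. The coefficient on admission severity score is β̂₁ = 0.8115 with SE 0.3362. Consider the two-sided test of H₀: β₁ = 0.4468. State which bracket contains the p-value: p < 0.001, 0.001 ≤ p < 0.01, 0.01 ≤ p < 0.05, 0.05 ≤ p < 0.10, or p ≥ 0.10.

t = (0.8115 − 0.4468) / 0.3362 = 1.085.
df = n − k − 1 = 59 − 3 − 1 = 55.
Two-sided p = 2·P(T_{55} > |t|) ≈ 0.2828.
So p ≥ 0.10.

p ≥ 0.10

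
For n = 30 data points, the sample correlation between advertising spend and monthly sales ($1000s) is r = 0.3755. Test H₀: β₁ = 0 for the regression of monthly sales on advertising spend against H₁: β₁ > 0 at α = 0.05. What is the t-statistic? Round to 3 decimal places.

t = 2.144

t = r·√(n − 2)/√(1 − r²) = 0.3755·√28/√0.859 = 2.144.
df = n − 2 = 28.
One-sided p ≈ 0.0204, which is < 0.05, so reject H₀.
There is evidence of a linear association between advertising spend and monthly sales.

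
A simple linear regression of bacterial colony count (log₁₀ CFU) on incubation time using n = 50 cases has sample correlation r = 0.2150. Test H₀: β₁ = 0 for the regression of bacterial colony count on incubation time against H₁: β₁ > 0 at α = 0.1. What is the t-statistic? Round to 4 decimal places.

t = 1.5252

t = r·√(n − 2)/√(1 − r²) = 0.2150·√48/√0.953775 = 1.5252.
df = n − 2 = 48.
One-sided p ≈ 0.0669, which is < 0.1, so reject H₀.
There is evidence of a linear association between incubation time and bacterial colony count.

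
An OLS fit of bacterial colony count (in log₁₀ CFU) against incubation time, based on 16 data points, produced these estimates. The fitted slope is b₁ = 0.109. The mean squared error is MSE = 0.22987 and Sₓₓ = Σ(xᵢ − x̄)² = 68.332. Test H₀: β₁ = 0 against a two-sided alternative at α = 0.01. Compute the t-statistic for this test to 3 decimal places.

SE(b₁) = √(MSE/Sₓₓ) = √(0.22987/68.332) = 0.0580001.
t = 0.109 / 0.0580001 = 1.879.
df = n − 2 = 14.
Two-sided p ≈ 0.0812, which is ≥ 0.01, so fail to reject H₀.
The data do not give significant evidence of an association between incubation time and bacterial colony count.

t = 1.879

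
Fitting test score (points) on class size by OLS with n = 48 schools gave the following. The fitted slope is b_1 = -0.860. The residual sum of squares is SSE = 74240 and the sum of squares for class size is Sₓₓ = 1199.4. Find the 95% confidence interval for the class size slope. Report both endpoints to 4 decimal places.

MSE = SSE/(n − 2) = 74240/46 = 1613.91.
SE(b_1) = √(MSE/Sₓₓ) = √(1613.91/1199.4) = 1.16.
df = n − 2 = 46.
t* = t_{0.025, 46} = 2.012896.
Margin = t* × SE = 2.012896 × 1.16 = 2.334959.
CI: -0.860 ± 2.334959 → (-3.1950, 1.4750).
With 95% confidence, each one-unit increase in class size is associated with a change of between -3.1950 and 1.4750 points in test score.

(-3.1950, 1.4750)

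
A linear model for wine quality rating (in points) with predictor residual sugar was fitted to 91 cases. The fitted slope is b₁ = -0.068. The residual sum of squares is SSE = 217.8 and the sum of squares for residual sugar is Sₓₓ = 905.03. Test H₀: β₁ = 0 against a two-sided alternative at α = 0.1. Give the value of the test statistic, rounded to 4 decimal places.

MSE = SSE/(n − 2) = 217.8/89 = 2.44719.
SE(b₁) = √(MSE/Sₓₓ) = √(2.44719/905.03) = 0.0519999.
t = -0.068 / 0.0519999 = -1.3077.
df = n − 2 = 89.
Two-sided p ≈ 0.1943, which is ≥ 0.1, so fail to reject H₀.
The data do not give significant evidence of an association between residual sugar and wine quality rating.

t = -1.3077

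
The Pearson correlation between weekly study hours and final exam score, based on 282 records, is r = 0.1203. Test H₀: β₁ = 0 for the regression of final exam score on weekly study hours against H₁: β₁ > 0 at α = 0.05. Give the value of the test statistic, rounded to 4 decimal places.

t = r·√(n − 2)/√(1 − r²) = 0.1203·√280/√0.985528 = 2.0277.
df = n − 2 = 280.
One-sided p ≈ 0.0218, which is < 0.05, so reject H₀.
There is evidence of a linear association between weekly study hours and final exam score.

t = 2.0277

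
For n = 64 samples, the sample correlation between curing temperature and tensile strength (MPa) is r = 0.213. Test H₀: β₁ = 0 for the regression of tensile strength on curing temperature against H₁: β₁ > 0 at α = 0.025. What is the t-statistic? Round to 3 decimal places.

t = r·√(n − 2)/√(1 − r²) = 0.213·√62/√0.954631 = 1.717.
df = n − 2 = 62.
One-sided p ≈ 0.0455, which is ≥ 0.025, so fail to reject H₀.
The data do not give significant evidence of a linear association between curing temperature and tensile strength.

t = 1.717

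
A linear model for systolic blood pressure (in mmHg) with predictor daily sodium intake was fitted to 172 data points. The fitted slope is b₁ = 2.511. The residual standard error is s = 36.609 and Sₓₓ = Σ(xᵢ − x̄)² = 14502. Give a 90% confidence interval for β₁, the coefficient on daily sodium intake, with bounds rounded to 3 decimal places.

(2.008, 3.014)

SE(b₁) = s/√Sₓₓ = 36.609/√14502 = 0.304.
df = n − 2 = 170.
t* = t_{0.05, 170} = 1.653866.
Margin = t* × SE = 1.653866 × 0.304 = 0.50278.
CI: 2.511 ± 0.50278 → (2.008, 3.014).
With 90% confidence, each one-unit increase in daily sodium intake is associated with a change of between 2.008 and 3.014 mmHg in systolic blood pressure.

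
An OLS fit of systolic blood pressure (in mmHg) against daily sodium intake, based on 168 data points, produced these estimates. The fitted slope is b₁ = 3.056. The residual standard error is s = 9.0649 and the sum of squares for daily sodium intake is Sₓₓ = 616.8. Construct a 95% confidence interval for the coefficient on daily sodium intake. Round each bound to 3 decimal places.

SE(b₁) = s/√Sₓₓ = 9.0649/√616.8 = 0.364998.
df = n − 2 = 166.
t* = t_{0.025, 166} = 1.974358.
Margin = t* × SE = 1.974358 × 0.364998 = 0.72064.
CI: 3.056 ± 0.72064 → (2.335, 3.777).
With 95% confidence, each one-unit increase in daily sodium intake is associated with a change of between 2.335 and 3.777 mmHg in systolic blood pressure.

(2.335, 3.777)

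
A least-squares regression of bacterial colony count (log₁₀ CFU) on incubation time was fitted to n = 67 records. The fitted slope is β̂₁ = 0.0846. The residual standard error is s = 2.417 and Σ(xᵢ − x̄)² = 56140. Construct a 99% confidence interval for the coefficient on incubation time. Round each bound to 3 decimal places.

(0.058, 0.112)

SE(β̂₁) = s/√Sₓₓ = 2.417/√56140 = 0.0102009.
df = n − 2 = 65.
t* = t_{0.005, 65} = 2.653604.
Margin = t* × SE = 2.653604 × 0.0102009 = 0.02707.
CI: 0.0846 ± 0.02707 → (0.058, 0.112).
With 99% confidence, each one-unit increase in incubation time is associated with a change of between 0.058 and 0.112 log₁₀ CFU in bacterial colony count.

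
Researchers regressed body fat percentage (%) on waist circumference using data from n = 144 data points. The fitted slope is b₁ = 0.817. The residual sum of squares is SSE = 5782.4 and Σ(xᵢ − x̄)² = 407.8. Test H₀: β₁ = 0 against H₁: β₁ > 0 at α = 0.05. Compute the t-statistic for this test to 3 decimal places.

t = 2.585

MSE = SSE/(n − 2) = 5782.4/142 = 40.7211.
SE(b₁) = √(MSE/Sₓₓ) = √(40.7211/407.8) = 0.315999.
t = 0.817 / 0.315999 = 2.585.
df = n − 2 = 142.
One-sided p ≈ 0.0054, which is < 0.05, so reject H₀.
There is evidence that the true slope on waist circumference is positive.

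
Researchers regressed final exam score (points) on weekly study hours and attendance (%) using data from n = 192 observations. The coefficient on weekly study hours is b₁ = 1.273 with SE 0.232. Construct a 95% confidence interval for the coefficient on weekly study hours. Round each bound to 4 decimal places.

(0.8154, 1.7306)

df = n − k − 1 = 192 − 2 − 1 = 189.
t* = t_{0.025, 189} = 1.972595.
Margin = t* × SE = 1.972595 × 0.232 = 0.457642.
CI: 1.273 ± 0.457642 → (0.8154, 1.7306).
With 95% confidence, each one-unit increase in weekly study hours is associated with a change of between 0.8154 and 1.7306 points in final exam score, holding the other predictors fixed.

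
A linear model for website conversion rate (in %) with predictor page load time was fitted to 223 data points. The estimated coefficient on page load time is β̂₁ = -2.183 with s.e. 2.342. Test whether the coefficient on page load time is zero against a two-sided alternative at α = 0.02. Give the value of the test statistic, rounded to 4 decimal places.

H₀: β₁ = 0 vs H₁: β₁ ≠ 0.
t = (β̂₁ − β₁⁰)/SE = -2.183 / 2.342 = -0.9321.
df = n − 2 = 223 − 2 = 221.
Two-sided p ≈ 0.3523, which is ≥ 0.02, so fail to reject H₀.
The data do not give significant evidence of an association between page load time and website conversion rate.

t = -0.9321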